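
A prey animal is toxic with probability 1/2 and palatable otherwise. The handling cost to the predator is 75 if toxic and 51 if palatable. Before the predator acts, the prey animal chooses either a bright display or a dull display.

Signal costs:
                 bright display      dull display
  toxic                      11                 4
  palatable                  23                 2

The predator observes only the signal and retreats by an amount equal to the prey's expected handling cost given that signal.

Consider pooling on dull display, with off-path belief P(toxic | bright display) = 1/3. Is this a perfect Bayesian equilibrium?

On the equilibrium path (dull display) the predator holds the prior 1/2 and pays 1/2·75 + 1/2·51 = 63. Off-path (bright display) belief 1/3 gives 1/3·75 + 2/3·51 = 59.
Toxic: dull display gives 63 − 4 = 59; bright display gives 59 − 11 = 48. Stays. ✓
Palatable: dull display gives 63 − 2 = 61; bright display gives 59 − 23 = 36. Stays. ✓
Beliefs are Bayes-consistent on-path and both types best-respond.

Yes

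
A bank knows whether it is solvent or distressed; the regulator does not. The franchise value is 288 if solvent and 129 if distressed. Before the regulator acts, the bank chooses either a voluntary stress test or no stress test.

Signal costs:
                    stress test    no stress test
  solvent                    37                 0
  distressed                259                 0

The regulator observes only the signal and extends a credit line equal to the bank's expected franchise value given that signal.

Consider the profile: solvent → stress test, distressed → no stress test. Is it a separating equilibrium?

If types separate, stress test earns payment 288 and no stress test earns 129.
Solvent: stress test gives 288 − 37 = 251; no stress test gives 129 − 0 = 129. No deviation. ✓
Distressed: no stress test gives 129 − 0 = 129; stress test gives 288 − 259 = 29. No deviation. ✓
Both incentive constraints hold.

Yes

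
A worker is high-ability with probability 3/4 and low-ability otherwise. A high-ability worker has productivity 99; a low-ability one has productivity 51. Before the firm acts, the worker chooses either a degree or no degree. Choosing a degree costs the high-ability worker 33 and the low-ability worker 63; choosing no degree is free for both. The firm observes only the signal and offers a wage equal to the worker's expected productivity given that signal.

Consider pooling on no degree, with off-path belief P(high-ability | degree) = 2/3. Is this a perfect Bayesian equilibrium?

On the equilibrium path (no degree) the firm holds the prior 3/4 and pays 3/4·99 + 1/4·51 = 87. Off-path (degree) belief 2/3 gives 2/3·99 + 1/3·51 = 83.
High-ability: no degree gives 87 − 0 = 87; degree gives 83 − 33 = 50. Stays. ✓
Low-ability: no degree gives 87 − 0 = 87; degree gives 83 − 63 = 20. Stays. ✓
Beliefs are Bayes-consistent on-path and both types best-respond.

Yes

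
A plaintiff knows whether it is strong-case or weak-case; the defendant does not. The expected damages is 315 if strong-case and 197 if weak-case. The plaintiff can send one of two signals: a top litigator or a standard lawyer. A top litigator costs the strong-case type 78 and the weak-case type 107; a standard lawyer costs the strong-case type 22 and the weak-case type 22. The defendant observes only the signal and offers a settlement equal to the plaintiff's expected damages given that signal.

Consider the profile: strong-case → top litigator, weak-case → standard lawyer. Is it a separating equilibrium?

Under separation the defendant infers type exactly: top litigator → strong-case (pays 315), standard lawyer → weak-case (pays 197).
Strong-case: top litigator gives 315 − 78 = 237; standard lawyer gives 197 − 22 = 175. No deviation. ✓
Weak-case: standard lawyer gives 197 − 22 = 175; top litigator gives 315 − 107 = 208. Would deviate. ✗

No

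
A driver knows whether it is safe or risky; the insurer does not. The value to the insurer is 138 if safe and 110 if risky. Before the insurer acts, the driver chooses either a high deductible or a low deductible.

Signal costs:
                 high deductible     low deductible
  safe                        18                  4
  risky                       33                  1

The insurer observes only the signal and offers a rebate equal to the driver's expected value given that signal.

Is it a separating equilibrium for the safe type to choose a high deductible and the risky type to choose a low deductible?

Under separation the insurer infers type exactly: high deductible → safe (pays 138), low deductible → risky (pays 110).
Safe: high deductible gives 138 − 18 = 120; low deductible gives 110 − 4 = 106. No deviation. ✓
Risky: low deductible gives 110 − 1 = 109; high deductible gives 138 − 33 = 105. No deviation. ✓
Both incentive constraints hold.

Yes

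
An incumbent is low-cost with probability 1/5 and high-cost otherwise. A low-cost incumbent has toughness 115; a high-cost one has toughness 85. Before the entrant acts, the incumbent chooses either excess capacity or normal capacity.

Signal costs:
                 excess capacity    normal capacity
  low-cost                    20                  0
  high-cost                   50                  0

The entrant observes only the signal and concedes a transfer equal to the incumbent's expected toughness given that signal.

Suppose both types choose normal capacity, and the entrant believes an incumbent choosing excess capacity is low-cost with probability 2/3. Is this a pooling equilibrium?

Yes

At the pooled signal (normal capacity) the entrant holds the prior 1/5 and pays 1/5·115 + 4/5·85 = 91. Off-path (excess capacity) belief 2/3 gives 2/3·115 + 1/3·85 = 105.
Low-cost: normal capacity gives 91 − 0 = 91; excess capacity gives 105 − 20 = 85. Stays. ✓
High-cost: normal capacity gives 91 − 0 = 91; excess capacity gives 105 − 50 = 55. Stays. ✓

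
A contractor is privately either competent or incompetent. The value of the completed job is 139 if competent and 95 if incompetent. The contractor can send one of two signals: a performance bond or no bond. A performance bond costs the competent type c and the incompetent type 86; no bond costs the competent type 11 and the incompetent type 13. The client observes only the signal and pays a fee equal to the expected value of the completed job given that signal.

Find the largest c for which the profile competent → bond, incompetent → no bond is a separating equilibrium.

55

Under separation: bond → competent (pays 139); no bond → incompetent (pays 95).
Incompetent: 95 − 13 = 82 ≥ 139 − 86 = 53. Holds regardless of c. ✓
Competent: 139 − c ≥ 95 − 11, so c ≤ 139 − 84 = 55.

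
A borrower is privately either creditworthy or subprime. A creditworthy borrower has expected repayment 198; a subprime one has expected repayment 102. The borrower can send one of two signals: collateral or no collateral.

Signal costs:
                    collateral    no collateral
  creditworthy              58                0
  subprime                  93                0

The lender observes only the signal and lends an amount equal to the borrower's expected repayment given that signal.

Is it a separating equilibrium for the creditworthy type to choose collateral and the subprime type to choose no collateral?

If types separate, collateral earns payment 198 and no collateral earns 102.
Creditworthy: collateral gives 198 − 58 = 140; no collateral gives 102 − 0 = 102. No deviation. ✓
Subprime: no collateral gives 102 − 0 = 102; collateral gives 198 − 93 = 105. Would deviate. ✗

No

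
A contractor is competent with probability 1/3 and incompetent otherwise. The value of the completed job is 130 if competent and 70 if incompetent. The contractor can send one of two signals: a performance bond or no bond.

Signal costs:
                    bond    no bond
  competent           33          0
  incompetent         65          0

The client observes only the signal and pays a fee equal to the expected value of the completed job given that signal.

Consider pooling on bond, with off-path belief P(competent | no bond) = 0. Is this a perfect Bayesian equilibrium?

No

At the pooled signal (bond) the client holds the prior 1/3 and pays 1/3·130 + 2/3·70 = 90. Off-path (no bond) belief 0 gives 0·130 + 1·70 = 70.
Competent: bond gives 90 − 33 = 57; no bond gives 70 − 0 = 70. Deviates. ✗
Incompetent: bond gives 90 − 65 = 25; no bond gives 70 − 0 = 70. Deviates. ✗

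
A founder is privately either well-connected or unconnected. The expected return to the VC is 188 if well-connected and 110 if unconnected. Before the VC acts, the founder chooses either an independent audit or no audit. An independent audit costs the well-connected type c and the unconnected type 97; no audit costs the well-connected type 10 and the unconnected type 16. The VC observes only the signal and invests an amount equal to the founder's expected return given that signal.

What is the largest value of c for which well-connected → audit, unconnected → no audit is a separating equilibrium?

88

Under separation: audit → well-connected (pays 188); no audit → unconnected (pays 110).
Unconnected: 110 − 16 = 94 ≥ 188 − 97 = 91. Holds regardless of c. ✓
Well-connected: 188 − c ≥ 110 − 10, so c ≤ 188 − 100 = 88.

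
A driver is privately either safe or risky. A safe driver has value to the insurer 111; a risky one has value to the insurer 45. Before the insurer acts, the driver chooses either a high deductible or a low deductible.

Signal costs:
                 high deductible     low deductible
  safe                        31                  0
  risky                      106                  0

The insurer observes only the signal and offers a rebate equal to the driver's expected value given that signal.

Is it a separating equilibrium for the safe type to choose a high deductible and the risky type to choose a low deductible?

Under separation the insurer infers type exactly: high deductible → safe (pays 111), low deductible → risky (pays 45).
Safe: high deductible gives 111 − 31 = 80; low deductible gives 45 − 0 = 45. No deviation. ✓
Risky: low deductible gives 45 − 0 = 45; high deductible gives 111 − 106 = 5. No deviation. ✓
Neither type gains from mimicking the other.

Yes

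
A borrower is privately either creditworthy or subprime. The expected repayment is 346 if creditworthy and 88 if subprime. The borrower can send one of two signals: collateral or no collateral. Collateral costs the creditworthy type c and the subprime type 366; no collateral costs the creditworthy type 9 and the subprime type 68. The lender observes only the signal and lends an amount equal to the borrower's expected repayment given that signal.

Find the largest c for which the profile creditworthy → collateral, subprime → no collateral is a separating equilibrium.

Under separation: collateral → creditworthy (pays 346); no collateral → subprime (pays 88).
Subprime: 88 − 68 = 20 ≥ 346 − 366 = -20. Holds regardless of c. ✓
Creditworthy: 346 − c ≥ 88 − 9, so c ≤ 346 − 79 = 267.

267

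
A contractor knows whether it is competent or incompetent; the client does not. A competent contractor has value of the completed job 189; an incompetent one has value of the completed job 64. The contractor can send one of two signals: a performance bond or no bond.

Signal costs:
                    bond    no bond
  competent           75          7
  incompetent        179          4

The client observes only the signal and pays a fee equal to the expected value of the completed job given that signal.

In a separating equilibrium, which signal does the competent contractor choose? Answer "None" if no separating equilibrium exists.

Try competent → bond, incompetent → no bond:
  Under separation the client infers type exactly: bond → competent (pays 189), no bond → incompetent (pays 64).
  Competent: bond gives 189 − 75 = 114; no bond gives 64 − 7 = 57. No deviation. ✓
  Incompetent: no bond gives 64 − 4 = 60; bond gives 189 − 179 = 10. No deviation. ✓
Both hold — the competent type sends bond.

bond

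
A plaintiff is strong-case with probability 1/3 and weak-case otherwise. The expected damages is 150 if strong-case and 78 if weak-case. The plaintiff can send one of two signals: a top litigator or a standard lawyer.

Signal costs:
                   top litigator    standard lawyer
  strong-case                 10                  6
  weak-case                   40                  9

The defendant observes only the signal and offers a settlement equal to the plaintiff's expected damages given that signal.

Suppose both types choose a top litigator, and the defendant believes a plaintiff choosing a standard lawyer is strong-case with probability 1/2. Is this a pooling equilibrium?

No

At the pooled signal (top litigator) the defendant holds the prior 1/3 and pays 1/3·150 + 2/3·78 = 102. Off-path (standard lawyer) belief 1/2 gives 1/2·150 + 1/2·78 = 114.
Strong-case: top litigator gives 102 − 10 = 92; standard lawyer gives 114 − 6 = 108. Deviates. ✗
Weak-case: top litigator gives 102 − 40 = 62; standard lawyer gives 114 − 9 = 105. Deviates. ✗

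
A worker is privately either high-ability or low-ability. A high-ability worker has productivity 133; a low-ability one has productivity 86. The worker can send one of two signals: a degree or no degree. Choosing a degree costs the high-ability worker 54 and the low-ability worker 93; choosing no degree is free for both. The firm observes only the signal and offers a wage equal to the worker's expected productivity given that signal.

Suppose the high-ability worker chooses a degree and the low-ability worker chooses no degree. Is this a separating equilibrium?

No

Under separation the firm infers type exactly: degree → high-ability (pays 133), no degree → low-ability (pays 86).
High-ability: degree gives 133 − 54 = 79; no degree gives 86 − 0 = 86. Would deviate. ✗
Low-ability: no degree gives 86 − 0 = 86; degree gives 133 − 93 = 40. No deviation. ✓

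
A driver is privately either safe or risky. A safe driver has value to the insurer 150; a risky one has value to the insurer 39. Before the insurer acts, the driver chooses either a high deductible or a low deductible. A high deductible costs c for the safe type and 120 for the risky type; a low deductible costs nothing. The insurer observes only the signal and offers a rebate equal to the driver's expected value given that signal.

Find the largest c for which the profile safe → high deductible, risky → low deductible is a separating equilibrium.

111

Under separation: high deductible → safe (pays 150); low deductible → risky (pays 39).
Risky: 39 − 0 = 39 ≥ 150 − 120 = 30. Holds regardless of c. ✓
Safe: 150 − c ≥ 39 − 0, so c ≤ 150 − 39 = 111.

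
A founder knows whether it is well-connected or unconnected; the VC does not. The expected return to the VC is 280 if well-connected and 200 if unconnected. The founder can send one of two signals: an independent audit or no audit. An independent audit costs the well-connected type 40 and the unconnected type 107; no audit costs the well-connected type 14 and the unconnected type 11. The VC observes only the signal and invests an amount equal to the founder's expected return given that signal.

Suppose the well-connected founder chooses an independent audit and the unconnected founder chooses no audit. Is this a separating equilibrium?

Under separation the VC infers type exactly: audit → well-connected (pays 280), no audit → unconnected (pays 200).
Well-connected: audit gives 280 − 40 = 240; no audit gives 200 − 14 = 186. No deviation. ✓
Unconnected: no audit gives 200 − 11 = 189; audit gives 280 − 107 = 173. No deviation. ✓
Both incentive constraints hold.

Yes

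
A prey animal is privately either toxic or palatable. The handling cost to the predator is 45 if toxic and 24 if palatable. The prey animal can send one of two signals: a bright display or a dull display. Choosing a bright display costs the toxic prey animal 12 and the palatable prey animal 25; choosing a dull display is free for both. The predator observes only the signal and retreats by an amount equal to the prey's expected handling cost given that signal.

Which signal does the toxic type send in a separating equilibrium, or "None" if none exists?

Try toxic → bright display, palatable → dull display:
  If types separate, bright display earns payment 45 and dull display earns 24.
  Toxic: bright display gives 45 − 12 = 33; dull display gives 24 − 0 = 24. No deviation. ✓
  Palatable: dull display gives 24 − 0 = 24; bright display gives 45 − 25 = 20. No deviation. ✓
Both hold — the toxic type sends bright display.

bright display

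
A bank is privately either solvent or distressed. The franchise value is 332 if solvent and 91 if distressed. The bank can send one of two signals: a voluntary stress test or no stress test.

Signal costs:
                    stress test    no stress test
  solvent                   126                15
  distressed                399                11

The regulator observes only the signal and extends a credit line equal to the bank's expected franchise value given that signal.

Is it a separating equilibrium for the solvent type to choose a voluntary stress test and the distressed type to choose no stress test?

Yes

If types separate, stress test earns payment 332 and no stress test earns 91.
Solvent: stress test gives 332 − 126 = 206; no stress test gives 91 − 15 = 76. No deviation. ✓
Distressed: no stress test gives 91 − 11 = 80; stress test gives 332 − 399 = -67. No deviation. ✓
Neither type gains from mimicking the other.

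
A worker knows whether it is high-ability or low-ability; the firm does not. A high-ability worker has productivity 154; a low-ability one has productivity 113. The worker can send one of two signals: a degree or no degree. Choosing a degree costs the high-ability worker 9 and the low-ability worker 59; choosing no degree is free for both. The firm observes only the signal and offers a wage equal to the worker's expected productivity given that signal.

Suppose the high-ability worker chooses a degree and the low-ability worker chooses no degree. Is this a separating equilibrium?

Yes

Under separation the firm infers type exactly: degree → high-ability (pays 154), no degree → low-ability (pays 113).
High-ability: degree gives 154 − 9 = 145; no degree gives 113 − 0 = 113. No deviation. ✓
Low-ability: no degree gives 113 − 0 = 113; degree gives 154 − 59 = 95. No deviation. ✓
Both incentive constraints hold.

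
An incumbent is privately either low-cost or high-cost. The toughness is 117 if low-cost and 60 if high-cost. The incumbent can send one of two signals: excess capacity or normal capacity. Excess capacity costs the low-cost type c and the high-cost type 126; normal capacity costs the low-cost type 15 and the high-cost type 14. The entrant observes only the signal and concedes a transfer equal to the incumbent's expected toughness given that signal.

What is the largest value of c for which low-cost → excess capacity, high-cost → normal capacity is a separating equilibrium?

72

Under separation: excess capacity → low-cost (pays 117); normal capacity → high-cost (pays 60).
High-cost: 60 − 14 = 46 ≥ 117 − 126 = -9. Holds regardless of c. ✓
Low-cost: 117 − c ≥ 60 − 15, so c ≤ 117 − 45 = 72.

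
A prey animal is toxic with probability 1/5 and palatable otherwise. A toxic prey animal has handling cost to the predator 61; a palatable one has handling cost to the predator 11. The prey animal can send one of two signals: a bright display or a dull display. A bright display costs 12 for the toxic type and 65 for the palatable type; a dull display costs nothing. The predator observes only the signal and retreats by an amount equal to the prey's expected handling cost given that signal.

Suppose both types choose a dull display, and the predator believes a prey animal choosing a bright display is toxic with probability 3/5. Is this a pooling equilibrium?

No

At the pooled signal (dull display) the predator holds the prior 1/5 and pays 1/5·61 + 4/5·11 = 21. Off-path (bright display) belief 3/5 gives 3/5·61 + 2/5·11 = 41.
Toxic: dull display gives 21 − 0 = 21; bright display gives 41 − 12 = 29. Deviates. ✗
Palatable: dull display gives 21 − 0 = 21; bright display gives 41 − 65 = -24. Stays. ✓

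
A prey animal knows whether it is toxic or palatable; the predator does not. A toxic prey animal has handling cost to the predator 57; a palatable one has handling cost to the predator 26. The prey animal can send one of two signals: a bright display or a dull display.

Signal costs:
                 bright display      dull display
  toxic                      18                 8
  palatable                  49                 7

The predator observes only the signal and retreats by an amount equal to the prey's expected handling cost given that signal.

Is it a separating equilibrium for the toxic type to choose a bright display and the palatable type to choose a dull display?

Under separation the predator infers type exactly: bright display → toxic (pays 57), dull display → palatable (pays 26).
Toxic: bright display gives 57 − 18 = 39; dull display gives 26 − 8 = 18. No deviation. ✓
Palatable: dull display gives 26 − 7 = 19; bright display gives 57 − 49 = 8. No deviation. ✓
Both incentive constraints hold.

Yes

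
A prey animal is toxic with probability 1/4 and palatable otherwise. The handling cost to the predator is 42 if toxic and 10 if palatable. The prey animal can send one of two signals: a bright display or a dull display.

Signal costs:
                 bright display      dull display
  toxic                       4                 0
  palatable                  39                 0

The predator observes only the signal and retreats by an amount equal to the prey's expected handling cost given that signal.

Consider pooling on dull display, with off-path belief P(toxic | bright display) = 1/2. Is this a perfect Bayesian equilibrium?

No

At the pooled signal (dull display) the predator holds the prior 1/4 and pays 1/4·42 + 3/4·10 = 18. Off-path (bright display) belief 1/2 gives 1/2·42 + 1/2·10 = 26.
Toxic: dull display gives 18 − 0 = 18; bright display gives 26 − 4 = 22. Deviates. ✗
Palatable: dull display gives 18 − 0 = 18; bright display gives 26 − 39 = -13. Stays. ✓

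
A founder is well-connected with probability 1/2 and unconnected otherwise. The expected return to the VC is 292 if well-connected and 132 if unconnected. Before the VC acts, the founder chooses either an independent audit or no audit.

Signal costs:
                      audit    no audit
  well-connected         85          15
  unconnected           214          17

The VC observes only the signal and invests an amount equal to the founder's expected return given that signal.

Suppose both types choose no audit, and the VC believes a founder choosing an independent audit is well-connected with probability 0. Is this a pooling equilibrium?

Yes

At the pooled signal (no audit) the VC holds the prior 1/2 and pays 1/2·292 + 1/2·132 = 212. Off-path (audit) belief 0 gives 0·292 + 1·132 = 132.
Well-connected: no audit gives 212 − 15 = 197; audit gives 132 − 85 = 47. Stays. ✓
Unconnected: no audit gives 212 − 17 = 195; audit gives 132 − 214 = -82. Stays. ✓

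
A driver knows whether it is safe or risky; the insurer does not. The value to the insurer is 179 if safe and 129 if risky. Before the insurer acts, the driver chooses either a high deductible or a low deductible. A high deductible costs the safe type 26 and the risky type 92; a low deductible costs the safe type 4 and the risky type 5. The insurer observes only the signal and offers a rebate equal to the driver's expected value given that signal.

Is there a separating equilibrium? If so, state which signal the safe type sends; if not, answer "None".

Try safe → high deductible, risky → low deductible:
  If types separate, high deductible earns payment 179 and low deductible earns 129.
  Safe: high deductible gives 179 − 26 = 153; low deductible gives 129 − 4 = 125. No deviation. ✓
  Risky: low deductible gives 129 − 5 = 124; high deductible gives 179 − 92 = 87. No deviation. ✓
Both hold — the safe type sends high deductible.

high deductible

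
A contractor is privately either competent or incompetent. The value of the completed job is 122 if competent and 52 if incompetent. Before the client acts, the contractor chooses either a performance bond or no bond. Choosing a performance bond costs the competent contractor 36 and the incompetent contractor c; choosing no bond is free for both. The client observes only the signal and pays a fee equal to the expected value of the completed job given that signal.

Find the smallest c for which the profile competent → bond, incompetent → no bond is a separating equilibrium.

Under separation: bond → competent (pays 122); no bond → incompetent (pays 52).
Competent: 122 − 36 = 86 ≥ 52 − 0 = 52. Holds regardless of c. ✓
Incompetent: 52 − 0 ≥ 122 − c, so c ≥ 122 − 52 = 70.

70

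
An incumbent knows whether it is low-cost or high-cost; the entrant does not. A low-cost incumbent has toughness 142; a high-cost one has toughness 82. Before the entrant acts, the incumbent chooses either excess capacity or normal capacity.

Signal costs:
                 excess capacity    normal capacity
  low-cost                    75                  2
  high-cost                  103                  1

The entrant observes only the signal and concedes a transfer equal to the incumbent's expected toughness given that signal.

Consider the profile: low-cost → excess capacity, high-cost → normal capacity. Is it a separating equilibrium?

If types separate, excess capacity earns payment 142 and normal capacity earns 82.
Low-cost: excess capacity gives 142 − 75 = 67; normal capacity gives 82 − 2 = 80. Would deviate. ✗
High-cost: normal capacity gives 82 − 1 = 81; excess capacity gives 142 − 103 = 39. No deviation. ✓

No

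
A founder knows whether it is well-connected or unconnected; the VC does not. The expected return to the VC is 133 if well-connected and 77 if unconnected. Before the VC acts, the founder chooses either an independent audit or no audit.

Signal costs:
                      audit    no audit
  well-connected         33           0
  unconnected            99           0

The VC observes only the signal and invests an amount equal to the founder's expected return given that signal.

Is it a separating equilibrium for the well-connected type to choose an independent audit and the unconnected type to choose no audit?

Under separation the VC infers type exactly: audit → well-connected (pays 133), no audit → unconnected (pays 77).
Well-connected: audit gives 133 − 33 = 100; no audit gives 77 − 0 = 77. No deviation. ✓
Unconnected: no audit gives 77 − 0 = 77; audit gives 133 − 99 = 34. No deviation. ✓
Both incentive constraints hold.

Yes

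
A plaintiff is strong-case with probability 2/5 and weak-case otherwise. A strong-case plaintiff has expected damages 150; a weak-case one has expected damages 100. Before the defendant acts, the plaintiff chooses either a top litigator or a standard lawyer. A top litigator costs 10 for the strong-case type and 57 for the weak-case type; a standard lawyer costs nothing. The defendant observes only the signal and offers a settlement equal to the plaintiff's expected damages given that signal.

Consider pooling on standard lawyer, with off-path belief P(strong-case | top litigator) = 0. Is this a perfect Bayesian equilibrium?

Yes

On the equilibrium path (standard lawyer) the defendant holds the prior 2/5 and pays 2/5·150 + 3/5·100 = 120. Off-path (top litigator) belief 0 gives 0·150 + 1·100 = 100.
Strong-case: standard lawyer gives 120 − 0 = 120; top litigator gives 100 − 10 = 90. Stays. ✓
Weak-case: standard lawyer gives 120 − 0 = 120; top litigator gives 100 − 57 = 43. Stays. ✓
Beliefs are Bayes-consistent on-path and both types best-respond.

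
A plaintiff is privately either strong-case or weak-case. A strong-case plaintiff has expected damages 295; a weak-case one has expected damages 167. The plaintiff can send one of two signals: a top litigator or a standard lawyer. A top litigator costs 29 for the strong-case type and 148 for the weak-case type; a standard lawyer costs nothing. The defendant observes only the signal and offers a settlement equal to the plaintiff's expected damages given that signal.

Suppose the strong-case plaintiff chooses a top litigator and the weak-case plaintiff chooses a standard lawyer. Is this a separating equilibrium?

If types separate, top litigator earns payment 295 and standard lawyer earns 167.
Strong-case: top litigator gives 295 − 29 = 266; standard lawyer gives 167 − 0 = 167. No deviation. ✓
Weak-case: standard lawyer gives 167 − 0 = 167; top litigator gives 295 − 148 = 147. No deviation. ✓
Both incentive constraints hold.

Yes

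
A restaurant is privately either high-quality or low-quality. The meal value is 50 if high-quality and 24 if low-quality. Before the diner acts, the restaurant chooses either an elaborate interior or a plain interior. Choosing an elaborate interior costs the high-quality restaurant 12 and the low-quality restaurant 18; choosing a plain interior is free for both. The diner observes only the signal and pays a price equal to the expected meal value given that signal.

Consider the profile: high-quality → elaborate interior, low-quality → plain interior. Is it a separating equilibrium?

If types separate, elaborate interior earns payment 50 and plain interior earns 24.
High-quality: elaborate interior gives 50 − 12 = 38; plain interior gives 24 − 0 = 24. No deviation. ✓
Low-quality: plain interior gives 24 − 0 = 24; elaborate interior gives 50 − 18 = 32. Would deviate. ✗

No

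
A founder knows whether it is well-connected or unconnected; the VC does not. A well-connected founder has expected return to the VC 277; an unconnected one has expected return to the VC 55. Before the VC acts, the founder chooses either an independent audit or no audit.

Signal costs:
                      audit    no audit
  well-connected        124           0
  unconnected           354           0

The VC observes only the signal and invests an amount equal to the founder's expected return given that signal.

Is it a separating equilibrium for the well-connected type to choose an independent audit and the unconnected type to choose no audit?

Yes

If types separate, audit earns payment 277 and no audit earns 55.
Well-connected: audit gives 277 − 124 = 153; no audit gives 55 − 0 = 55. No deviation. ✓
Unconnected: no audit gives 55 − 0 = 55; audit gives 277 − 354 = -77. No deviation. ✓
Both incentive constraints hold.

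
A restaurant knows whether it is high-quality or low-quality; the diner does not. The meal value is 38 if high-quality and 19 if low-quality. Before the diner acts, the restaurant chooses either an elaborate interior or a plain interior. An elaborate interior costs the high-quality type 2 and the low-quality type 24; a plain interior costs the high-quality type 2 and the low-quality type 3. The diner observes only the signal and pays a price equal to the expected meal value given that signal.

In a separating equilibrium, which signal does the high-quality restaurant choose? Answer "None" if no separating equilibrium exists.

Try high-quality → elaborate interior, low-quality → plain interior:
  If types separate, elaborate interior earns payment 38 and plain interior earns 19.
  High-quality: elaborate interior gives 38 − 2 = 36; plain interior gives 19 − 2 = 17. No deviation. ✓
  Low-quality: plain interior gives 19 − 3 = 16; elaborate interior gives 38 − 24 = 14. No deviation. ✓
Both hold — the high-quality type sends elaborate interior.

elaborate interior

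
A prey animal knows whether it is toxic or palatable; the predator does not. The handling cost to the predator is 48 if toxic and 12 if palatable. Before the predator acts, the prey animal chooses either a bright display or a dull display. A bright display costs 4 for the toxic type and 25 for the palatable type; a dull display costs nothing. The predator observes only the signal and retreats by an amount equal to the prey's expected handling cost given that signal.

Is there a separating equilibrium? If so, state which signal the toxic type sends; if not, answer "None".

None

Try toxic → bright display, palatable → dull display:
  If types separate, bright display earns payment 48 and dull display earns 12.
  Toxic: bright display gives 48 − 4 = 44; dull display gives 12 − 0 = 12. No deviation. ✓
  Palatable: dull display gives 12 − 0 = 12; bright display gives 48 − 25 = 23. Would deviate. ✗
Try toxic → dull display, palatable → bright display:
  If types separate, dull display earns payment 48 and bright display earns 12.
  Toxic: dull display gives 48 − 0 = 48; bright display gives 12 − 4 = 8. No deviation. ✓
  Palatable: bright display gives 12 − 25 = -13; dull display gives 48 − 0 = 48. Would deviate. ✗
Neither assignment is incentive-compatible.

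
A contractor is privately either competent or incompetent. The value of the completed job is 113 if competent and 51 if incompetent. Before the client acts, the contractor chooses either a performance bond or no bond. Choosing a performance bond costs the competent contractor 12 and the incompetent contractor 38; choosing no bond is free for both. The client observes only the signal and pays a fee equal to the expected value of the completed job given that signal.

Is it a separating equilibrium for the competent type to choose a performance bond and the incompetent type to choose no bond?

No

If types separate, bond earns payment 113 and no bond earns 51.
Competent: bond gives 113 − 12 = 101; no bond gives 51 − 0 = 51. No deviation. ✓
Incompetent: no bond gives 51 − 0 = 51; bond gives 113 − 38 = 75. Would deviate. ✗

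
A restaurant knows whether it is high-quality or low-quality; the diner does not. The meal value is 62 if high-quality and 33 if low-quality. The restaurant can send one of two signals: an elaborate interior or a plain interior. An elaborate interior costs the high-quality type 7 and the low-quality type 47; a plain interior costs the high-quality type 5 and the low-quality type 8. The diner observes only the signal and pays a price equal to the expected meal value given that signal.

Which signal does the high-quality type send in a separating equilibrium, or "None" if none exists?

Try high-quality → elaborate interior, low-quality → plain interior:
  If types separate, elaborate interior earns payment 62 and plain interior earns 33.
  High-quality: elaborate interior gives 62 − 7 = 55; plain interior gives 33 − 5 = 28. No deviation. ✓
  Low-quality: plain interior gives 33 − 8 = 25; elaborate interior gives 62 − 47 = 15. No deviation. ✓
Both hold — the high-quality type sends elaborate interior.

elaborate interior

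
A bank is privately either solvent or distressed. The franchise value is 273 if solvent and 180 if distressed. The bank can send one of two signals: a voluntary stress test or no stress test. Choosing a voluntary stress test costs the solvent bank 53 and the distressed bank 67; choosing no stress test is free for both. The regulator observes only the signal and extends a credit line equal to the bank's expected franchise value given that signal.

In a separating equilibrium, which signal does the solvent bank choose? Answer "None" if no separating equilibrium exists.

None

Try solvent → stress test, distressed → no stress test:
  If types separate, stress test earns payment 273 and no stress test earns 180.
  Solvent: stress test gives 273 − 53 = 220; no stress test gives 180 − 0 = 180. No deviation. ✓
  Distressed: no stress test gives 180 − 0 = 180; stress test gives 273 − 67 = 206. Would deviate. ✗
Try solvent → no stress test, distressed → stress test:
  If types separate, no stress test earns payment 273 and stress test earns 180.
  Solvent: no stress test gives 273 − 0 = 273; stress test gives 180 − 53 = 127. No deviation. ✓
  Distressed: stress test gives 180 − 67 = 113; no stress test gives 273 − 0 = 273. Would deviate. ✗
Neither assignment is incentive-compatible.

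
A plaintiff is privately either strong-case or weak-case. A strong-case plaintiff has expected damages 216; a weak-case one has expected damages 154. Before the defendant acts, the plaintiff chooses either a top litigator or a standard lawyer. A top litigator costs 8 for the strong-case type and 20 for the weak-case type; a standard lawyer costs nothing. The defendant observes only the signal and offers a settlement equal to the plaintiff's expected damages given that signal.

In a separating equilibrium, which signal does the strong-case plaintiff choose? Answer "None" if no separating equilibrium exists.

None

Try strong-case → top litigator, weak-case → standard lawyer:
  If types separate, top litigator earns payment 216 and standard lawyer earns 154.
  Strong-case: top litigator gives 216 − 8 = 208; standard lawyer gives 154 − 0 = 154. No deviation. ✓
  Weak-case: standard lawyer gives 154 − 0 = 154; top litigator gives 216 − 20 = 196. Would deviate. ✗
Try strong-case → standard lawyer, weak-case → top litigator:
  If types separate, standard lawyer earns payment 216 and top litigator earns 154.
  Strong-case: standard lawyer gives 216 − 0 = 216; top litigator gives 154 − 8 = 146. No deviation. ✓
  Weak-case: top litigator gives 154 − 20 = 134; standard lawyer gives 216 − 0 = 216. Would deviate. ✗
Neither assignment is incentive-compatible.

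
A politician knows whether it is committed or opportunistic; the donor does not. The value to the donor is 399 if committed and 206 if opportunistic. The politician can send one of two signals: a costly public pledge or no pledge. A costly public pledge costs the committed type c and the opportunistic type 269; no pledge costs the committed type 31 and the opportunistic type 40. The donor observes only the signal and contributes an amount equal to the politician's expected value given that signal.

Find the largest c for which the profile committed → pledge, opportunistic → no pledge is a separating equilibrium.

Under separation: pledge → committed (pays 399); no pledge → opportunistic (pays 206).
Opportunistic: 206 − 40 = 166 ≥ 399 − 269 = 130. Holds regardless of c. ✓
Committed: 399 − c ≥ 206 − 31, so c ≤ 399 − 175 = 224.

224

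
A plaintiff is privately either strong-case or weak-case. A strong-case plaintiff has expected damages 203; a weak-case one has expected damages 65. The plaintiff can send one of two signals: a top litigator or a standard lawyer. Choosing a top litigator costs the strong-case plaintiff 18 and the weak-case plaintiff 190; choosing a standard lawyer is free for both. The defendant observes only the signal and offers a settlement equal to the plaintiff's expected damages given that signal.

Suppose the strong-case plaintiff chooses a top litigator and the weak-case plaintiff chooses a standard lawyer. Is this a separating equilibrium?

Yes

If types separate, top litigator earns payment 203 and standard lawyer earns 65.
Strong-case: top litigator gives 203 − 18 = 185; standard lawyer gives 65 − 0 = 65. No deviation. ✓
Weak-case: standard lawyer gives 65 − 0 = 65; top litigator gives 203 − 190 = 13. No deviation. ✓
Both incentive constraints hold.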